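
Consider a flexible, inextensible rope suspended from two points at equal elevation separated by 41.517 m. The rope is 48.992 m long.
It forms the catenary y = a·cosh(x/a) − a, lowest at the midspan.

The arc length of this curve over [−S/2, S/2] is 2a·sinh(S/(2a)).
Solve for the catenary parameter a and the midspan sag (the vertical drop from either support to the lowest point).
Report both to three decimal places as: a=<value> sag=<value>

a=20.491 sag=11.446

seed: a₀ = √(S³/(24(L−S))) = √(41.517³/(24·7.475)) = 19.972284
iter 1: u=1.039365  f(a)=+4.143e-01  f'(a)=-8.326e-01  a ← 19.972284 − (+4.143e-01/-8.326e-01) = 20.469888
iter 2: u=1.014099  f(a)=+1.599e-02  f'(a)=-7.694e-01  a ← 20.469888 − (+1.599e-02/-7.694e-01) = 20.490667
iter 3: u=1.013071  f(a)=+2.593e-05  f'(a)=-7.669e-01  a ← 20.490667 − (+2.593e-05/-7.669e-01) = 20.490701
iter 4: u=1.013069  f(a)=+6.843e-11  f'(a)=-7.669e-01  a ← 20.490701 − (+6.843e-11/-7.669e-01) = 20.490701
iter 5: u=1.013069  f(a)=+7.105e-15  f'(a)=-7.669e-01  a ← 20.490701 − (+7.105e-15/-7.669e-01) = 20.490701
converged: |Δa| < 1e-12 after 5 iterations
sag = a·(cosh(S/(2a)) − 1) = 20.490701·(cosh(1.013069) − 1) = 11.445530
T_max/T_min = cosh(S/(2a)) = 1.558572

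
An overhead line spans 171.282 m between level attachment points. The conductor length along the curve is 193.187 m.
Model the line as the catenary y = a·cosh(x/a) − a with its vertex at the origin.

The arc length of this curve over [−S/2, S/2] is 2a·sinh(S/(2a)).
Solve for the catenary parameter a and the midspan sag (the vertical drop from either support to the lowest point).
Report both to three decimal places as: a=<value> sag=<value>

seed: a₀ = √(S³/(24(L−S))) = √(171.282³/(24·21.905)) = 97.766561
iter 1: u=0.875974  f(a)=+8.559e-01  f'(a)=-4.834e-01  a ← 97.766561 − (+8.559e-01/-4.834e-01) = 99.537045
iter 2: u=0.860393  f(a)=+2.380e-02  f'(a)=-4.569e-01  a ← 99.537045 − (+2.380e-02/-4.569e-01) = 99.589145
iter 3: u=0.859943  f(a)=+1.958e-05  f'(a)=-4.561e-01  a ← 99.589145 − (+1.958e-05/-4.561e-01) = 99.589188
iter 4: u=0.859943  f(a)=+1.324e-11  f'(a)=-4.561e-01  a ← 99.589188 − (+1.324e-11/-4.561e-01) = 99.589188
converged: |Δa| < 1e-12 after 4 iterations
sag = a·(cosh(S/(2a)) − 1) = 99.589188·(cosh(0.859943) − 1) = 39.149093
T_max/T_min = cosh(S/(2a)) = 1.393106

a=99.589 sag=39.149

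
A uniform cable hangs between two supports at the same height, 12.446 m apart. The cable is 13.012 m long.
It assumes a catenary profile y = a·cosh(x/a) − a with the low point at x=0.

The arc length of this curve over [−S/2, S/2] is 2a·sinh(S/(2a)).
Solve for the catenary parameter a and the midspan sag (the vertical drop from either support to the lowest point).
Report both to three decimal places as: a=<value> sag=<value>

seed: a₀ = √(S³/(24(L−S))) = √(12.446³/(24·0.566)) = 11.913267
iter 1: u=0.522359  f(a)=+7.772e-03  f'(a)=-9.764e-02  a ← 11.913267 − (+7.772e-03/-9.764e-02) = 11.992869
iter 2: u=0.518892  f(a)=+7.859e-05  f'(a)=-9.567e-02  a ← 11.992869 − (+7.859e-05/-9.567e-02) = 11.993691
iter 3: u=0.518856  f(a)=+8.217e-09  f'(a)=-9.565e-02  a ← 11.993691 − (+8.217e-09/-9.565e-02) = 11.993691
iter 4: u=0.518856  f(a)=-1.776e-15  f'(a)=-9.565e-02  a ← 11.993691 − (-1.776e-15/-9.565e-02) = 11.993691
converged: |Δa| < 1e-12 after 4 iterations
sag = a·(cosh(S/(2a)) − 1) = 11.993691·(cosh(0.518856) − 1) = 1.650966
T_max/T_min = cosh(S/(2a)) = 1.137653

a=11.994 sag=1.651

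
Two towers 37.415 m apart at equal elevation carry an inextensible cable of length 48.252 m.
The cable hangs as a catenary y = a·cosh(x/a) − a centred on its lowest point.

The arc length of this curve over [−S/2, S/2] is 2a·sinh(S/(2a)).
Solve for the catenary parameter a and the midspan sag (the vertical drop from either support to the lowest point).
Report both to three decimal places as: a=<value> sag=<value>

a=14.770 sag=13.518

seed: a₀ = √(S³/(24(L−S))) = √(37.415³/(24·10.837)) = 14.190852
iter 1: u=1.318279  f(a)=+9.816e-01  f'(a)=-1.810e+00  a ← 14.190852 − (+9.816e-01/-1.810e+00) = 14.733231
iter 2: u=1.269749  f(a)=+5.908e-02  f'(a)=-1.598e+00  a ← 14.733231 − (+5.908e-02/-1.598e+00) = 14.770206
iter 3: u=1.266570  f(a)=+2.444e-04  f'(a)=-1.585e+00  a ← 14.770206 − (+2.444e-04/-1.585e+00) = 14.770360
iter 4: u=1.266557  f(a)=+4.218e-09  f'(a)=-1.585e+00  a ← 14.770360 − (+4.218e-09/-1.585e+00) = 14.770360
iter 5: u=1.266557  f(a)=+0.000e+00  f'(a)=-1.585e+00  a ← 14.770360 − (+0.000e+00/-1.585e+00) = 14.770360
converged: |Δa| < 1e-12 after 5 iterations
sag = a·(cosh(S/(2a)) − 1) = 14.770360·(cosh(1.266557) − 1) = 13.517931
T_max/T_min = cosh(S/(2a)) = 1.915207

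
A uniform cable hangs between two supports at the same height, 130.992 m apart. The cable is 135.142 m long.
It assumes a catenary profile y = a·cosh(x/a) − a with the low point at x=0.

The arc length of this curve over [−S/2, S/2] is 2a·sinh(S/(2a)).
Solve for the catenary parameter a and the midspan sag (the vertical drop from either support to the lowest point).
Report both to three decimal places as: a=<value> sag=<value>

a=150.932 sag=14.435

seed: a₀ = √(S³/(24(L−S))) = √(130.992³/(24·4.150)) = 150.223367
iter 1: u=0.435991  f(a)=+3.962e-02  f'(a)=-5.631e-02  a ← 150.223367 − (+3.962e-02/-5.631e-02) = 150.927030
iter 2: u=0.433958  f(a)=+2.801e-04  f'(a)=-5.551e-02  a ← 150.927030 − (+2.801e-04/-5.551e-02) = 150.932076
iter 3: u=0.433944  f(a)=+1.422e-08  f'(a)=-5.551e-02  a ← 150.932076 − (+1.422e-08/-5.551e-02) = 150.932077
iter 4: u=0.433944  f(a)=+0.000e+00  f'(a)=-5.551e-02  a ← 150.932077 − (+0.000e+00/-5.551e-02) = 150.932077
converged: |Δa| < 1e-12 after 4 iterations
sag = a·(cosh(S/(2a)) − 1) = 150.932077·(cosh(0.433944) − 1) = 14.435187
T_max/T_min = cosh(S/(2a)) = 1.095640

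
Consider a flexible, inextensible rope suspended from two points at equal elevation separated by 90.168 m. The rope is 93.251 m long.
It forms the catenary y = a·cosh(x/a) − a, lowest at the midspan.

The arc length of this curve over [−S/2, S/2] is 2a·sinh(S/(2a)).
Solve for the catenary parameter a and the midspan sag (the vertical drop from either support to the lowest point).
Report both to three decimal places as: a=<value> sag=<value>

seed: a₀ = √(S³/(24(L−S))) = √(90.168³/(24·3.083)) = 99.537395
iter 1: u=0.452935  f(a)=+3.178e-02  f'(a)=-6.323e-02  a ← 99.537395 − (+3.178e-02/-6.323e-02) = 100.040012
iter 2: u=0.450660  f(a)=+2.423e-04  f'(a)=-6.227e-02  a ← 100.040012 − (+2.423e-04/-6.227e-02) = 100.043904
iter 3: u=0.450642  f(a)=+1.433e-08  f'(a)=-6.226e-02  a ← 100.043904 − (+1.433e-08/-6.226e-02) = 100.043904
iter 4: u=0.450642  f(a)=-1.421e-14  f'(a)=-6.226e-02  a ← 100.043904 − (-1.421e-14/-6.226e-02) = 100.043904
converged: |Δa| < 1e-12 after 4 iterations
sag = a·(cosh(S/(2a)) − 1) = 100.043904·(cosh(0.450642) − 1) = 10.331455
T_max/T_min = cosh(S/(2a)) = 1.103269

a=100.044 sag=10.331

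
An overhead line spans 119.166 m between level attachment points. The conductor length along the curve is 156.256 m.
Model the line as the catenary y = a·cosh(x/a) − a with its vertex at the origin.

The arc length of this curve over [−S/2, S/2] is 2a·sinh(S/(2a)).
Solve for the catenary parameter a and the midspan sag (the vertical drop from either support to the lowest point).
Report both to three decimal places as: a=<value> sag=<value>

a=45.506 sag=44.908

seed: a₀ = √(S³/(24(L−S))) = √(119.166³/(24·37.090)) = 43.600805
iter 1: u=1.366557  f(a)=+3.621e+00  f'(a)=-2.041e+00  a ← 43.600805 − (+3.621e+00/-2.041e+00) = 45.375072
iter 2: u=1.313122  f(a)=+2.328e-01  f'(a)=-1.786e+00  a ← 45.375072 − (+2.328e-01/-1.786e+00) = 45.505385
iter 3: u=1.309362  f(a)=+1.108e-03  f'(a)=-1.769e+00  a ← 45.505385 − (+1.108e-03/-1.769e+00) = 45.506011
iter 4: u=1.309343  f(a)=+2.537e-08  f'(a)=-1.769e+00  a ← 45.506011 − (+2.537e-08/-1.769e+00) = 45.506011
iter 5: u=1.309343  f(a)=+0.000e+00  f'(a)=-1.769e+00  a ← 45.506011 − (+0.000e+00/-1.769e+00) = 45.506011
converged: |Δa| < 1e-12 after 5 iterations
sag = a·(cosh(S/(2a)) − 1) = 45.506011·(cosh(1.309343) − 1) = 44.908487
T_max/T_min = cosh(S/(2a)) = 1.986869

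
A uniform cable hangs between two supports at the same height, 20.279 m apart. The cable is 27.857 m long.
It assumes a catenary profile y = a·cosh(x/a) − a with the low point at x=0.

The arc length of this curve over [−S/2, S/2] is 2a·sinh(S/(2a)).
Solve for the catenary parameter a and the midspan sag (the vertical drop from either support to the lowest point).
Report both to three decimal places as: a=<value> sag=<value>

a=7.123 sag=8.521

seed: a₀ = √(S³/(24(L−S))) = √(20.279³/(24·7.578)) = 6.771531
iter 1: u=1.497372  f(a)=+8.963e-01  f'(a)=-2.782e+00  a ← 6.771531 − (+8.963e-01/-2.782e+00) = 7.093731
iter 2: u=1.429361  f(a)=+6.794e-02  f'(a)=-2.375e+00  a ← 7.093731 − (+6.794e-02/-2.375e+00) = 7.122342
iter 3: u=1.423619  f(a)=+4.612e-04  f'(a)=-2.343e+00  a ← 7.122342 − (+4.612e-04/-2.343e+00) = 7.122539
iter 4: u=1.423580  f(a)=+2.157e-08  f'(a)=-2.342e+00  a ← 7.122539 − (+2.157e-08/-2.342e+00) = 7.122539
iter 5: u=1.423580  f(a)=-7.105e-15  f'(a)=-2.342e+00  a ← 7.122539 − (-7.105e-15/-2.342e+00) = 7.122539
converged: |Δa| < 1e-12 after 5 iterations
sag = a·(cosh(S/(2a)) − 1) = 7.122539·(cosh(1.423580) − 1) = 8.521427
T_max/T_min = cosh(S/(2a)) = 2.196403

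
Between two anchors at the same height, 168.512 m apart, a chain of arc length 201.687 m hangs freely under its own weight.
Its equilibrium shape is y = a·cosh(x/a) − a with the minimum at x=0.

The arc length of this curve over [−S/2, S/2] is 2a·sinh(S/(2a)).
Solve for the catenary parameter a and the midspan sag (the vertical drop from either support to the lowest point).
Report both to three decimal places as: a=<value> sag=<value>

a=79.716 sag=48.830

seed: a₀ = √(S³/(24(L−S))) = √(168.512³/(24·33.175)) = 77.523820
iter 1: u=1.086840  f(a)=+2.015e+00  f'(a)=-9.613e-01  a ← 77.523820 − (+2.015e+00/-9.613e-01) = 79.620277
iter 2: u=1.058223  f(a)=+8.465e-02  f'(a)=-8.821e-01  a ← 79.620277 − (+8.465e-02/-8.821e-01) = 79.716235
iter 3: u=1.056949  f(a)=+1.638e-04  f'(a)=-8.787e-01  a ← 79.716235 − (+1.638e-04/-8.787e-01) = 79.716421
iter 4: u=1.056947  f(a)=+6.162e-10  f'(a)=-8.787e-01  a ← 79.716421 − (+6.162e-10/-8.787e-01) = 79.716421
iter 5: u=1.056947  f(a)=-5.684e-14  f'(a)=-8.787e-01  a ← 79.716421 − (-5.684e-14/-8.787e-01) = 79.716421
converged: |Δa| < 1e-12 after 5 iterations
sag = a·(cosh(S/(2a)) − 1) = 79.716421·(cosh(1.056947) − 1) = 48.829755
T_max/T_min = cosh(S/(2a)) = 1.612543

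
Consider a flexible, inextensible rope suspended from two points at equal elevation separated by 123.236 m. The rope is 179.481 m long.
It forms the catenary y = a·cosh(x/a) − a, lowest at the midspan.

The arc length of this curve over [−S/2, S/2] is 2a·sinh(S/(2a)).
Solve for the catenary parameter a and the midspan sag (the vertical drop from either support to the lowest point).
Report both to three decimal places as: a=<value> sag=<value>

seed: a₀ = √(S³/(24(L−S))) = √(123.236³/(24·56.245)) = 37.235639
iter 1: u=1.654812  f(a)=+8.223e+00  f'(a)=-3.933e+00  a ← 37.235639 − (+8.223e+00/-3.933e+00) = 39.326110
iter 2: u=1.566847  f(a)=+7.433e-01  f'(a)=-3.252e+00  a ← 39.326110 − (+7.433e-01/-3.252e+00) = 39.554688
iter 3: u=1.557793  f(a)=+7.406e-03  f'(a)=-3.187e+00  a ← 39.554688 − (+7.406e-03/-3.187e+00) = 39.557011
iter 4: u=1.557701  f(a)=+7.515e-07  f'(a)=-3.187e+00  a ← 39.557011 − (+7.515e-07/-3.187e+00) = 39.557012
iter 5: u=1.557701  f(a)=+0.000e+00  f'(a)=-3.187e+00  a ← 39.557012 − (+0.000e+00/-3.187e+00) = 39.557012
converged: |Δa| < 1e-12 after 5 iterations
sag = a·(cosh(S/(2a)) − 1) = 39.557012·(cosh(1.557701) − 1) = 58.514975
T_max/T_min = cosh(S/(2a)) = 2.479257

a=39.557 sag=58.515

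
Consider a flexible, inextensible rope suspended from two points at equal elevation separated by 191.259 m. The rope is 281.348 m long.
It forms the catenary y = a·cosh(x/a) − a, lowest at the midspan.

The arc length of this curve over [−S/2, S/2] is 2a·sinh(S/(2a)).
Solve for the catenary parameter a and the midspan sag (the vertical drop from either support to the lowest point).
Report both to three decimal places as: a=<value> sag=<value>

a=60.534 sag=92.611

seed: a₀ = √(S³/(24(L−S))) = √(191.259³/(24·90.089)) = 56.884156
iter 1: u=1.681127  f(a)=+1.362e+01  f'(a)=-4.158e+00  a ← 56.884156 − (+1.362e+01/-4.158e+00) = 60.160242
iter 2: u=1.589580  f(a)=+1.265e+00  f'(a)=-3.418e+00  a ← 60.160242 − (+1.265e+00/-3.418e+00) = 60.530429
iter 3: u=1.579858  f(a)=+1.339e-02  f'(a)=-3.346e+00  a ← 60.530429 − (+1.339e-02/-3.346e+00) = 60.534430
iter 4: u=1.579754  f(a)=+1.534e-06  f'(a)=-3.345e+00  a ← 60.534430 − (+1.534e-06/-3.345e+00) = 60.534430
iter 5: u=1.579754  f(a)=+0.000e+00  f'(a)=-3.345e+00  a ← 60.534430 − (+0.000e+00/-3.345e+00) = 60.534430
converged: |Δa| < 1e-12 after 5 iterations
sag = a·(cosh(S/(2a)) − 1) = 60.534430·(cosh(1.579754) − 1) = 92.611224
T_max/T_min = cosh(S/(2a)) = 2.529893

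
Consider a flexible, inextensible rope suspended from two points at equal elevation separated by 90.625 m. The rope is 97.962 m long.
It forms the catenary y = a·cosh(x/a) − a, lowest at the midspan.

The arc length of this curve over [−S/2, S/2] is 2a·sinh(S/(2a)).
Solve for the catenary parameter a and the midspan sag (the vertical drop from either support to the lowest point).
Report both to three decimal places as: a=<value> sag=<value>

a=65.789 sag=16.231

seed: a₀ = √(S³/(24(L−S))) = √(90.625³/(24·7.337)) = 65.014039
iter 1: u=0.696965  f(a)=+1.803e-01  f'(a)=-2.369e-01  a ← 65.014039 − (+1.803e-01/-2.369e-01) = 65.775144
iter 2: u=0.688900  f(a)=+3.215e-03  f'(a)=-2.285e-01  a ← 65.775144 − (+3.215e-03/-2.285e-01) = 65.789214
iter 3: u=0.688753  f(a)=+1.063e-06  f'(a)=-2.283e-01  a ← 65.789214 − (+1.063e-06/-2.283e-01) = 65.789219
iter 4: u=0.688753  f(a)=+1.137e-13  f'(a)=-2.283e-01  a ← 65.789219 − (+1.137e-13/-2.283e-01) = 65.789219
converged: |Δa| < 1e-12 after 4 iterations
sag = a·(cosh(S/(2a)) − 1) = 65.789219·(cosh(0.688753) − 1) = 16.231264
T_max/T_min = cosh(S/(2a)) = 1.246716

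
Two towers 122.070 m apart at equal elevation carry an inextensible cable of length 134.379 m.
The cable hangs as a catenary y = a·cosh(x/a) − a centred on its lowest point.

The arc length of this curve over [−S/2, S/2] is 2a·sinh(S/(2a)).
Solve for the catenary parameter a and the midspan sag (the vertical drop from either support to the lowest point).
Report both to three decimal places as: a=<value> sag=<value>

a=79.629 sag=24.559

seed: a₀ = √(S³/(24(L−S))) = √(122.070³/(24·12.309)) = 78.468691
iter 1: u=0.777826  f(a)=+3.778e-01  f'(a)=-3.331e-01  a ← 78.468691 − (+3.778e-01/-3.331e-01) = 79.602691
iter 2: u=0.766745  f(a)=+8.345e-03  f'(a)=-3.186e-01  a ← 79.602691 − (+8.345e-03/-3.186e-01) = 79.628887
iter 3: u=0.766493  f(a)=+4.276e-06  f'(a)=-3.182e-01  a ← 79.628887 − (+4.276e-06/-3.182e-01) = 79.628900
iter 4: u=0.766493  f(a)=+1.108e-12  f'(a)=-3.182e-01  a ← 79.628900 − (+1.108e-12/-3.182e-01) = 79.628900
converged: |Δa| < 1e-12 after 4 iterations
sag = a·(cosh(S/(2a)) − 1) = 79.628900·(cosh(0.766493) − 1) = 24.559346
T_max/T_min = cosh(S/(2a)) = 1.308423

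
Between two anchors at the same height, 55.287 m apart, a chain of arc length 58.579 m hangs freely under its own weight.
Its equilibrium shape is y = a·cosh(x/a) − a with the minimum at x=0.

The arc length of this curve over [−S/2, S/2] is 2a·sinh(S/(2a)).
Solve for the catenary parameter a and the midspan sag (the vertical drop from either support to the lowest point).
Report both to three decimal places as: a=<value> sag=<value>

seed: a₀ = √(S³/(24(L−S))) = √(55.287³/(24·3.292)) = 46.248644
iter 1: u=0.597715  f(a)=+5.931e-02  f'(a)=-1.475e-01  a ← 46.248644 − (+5.931e-02/-1.475e-01) = 46.650700
iter 2: u=0.592563  f(a)=+7.823e-04  f'(a)=-1.436e-01  a ← 46.650700 − (+7.823e-04/-1.436e-01) = 46.656146
iter 3: u=0.592494  f(a)=+1.401e-07  f'(a)=-1.436e-01  a ← 46.656146 − (+1.401e-07/-1.436e-01) = 46.656147
iter 4: u=0.592494  f(a)=+0.000e+00  f'(a)=-1.436e-01  a ← 46.656147 − (+0.000e+00/-1.436e-01) = 46.656147
converged: |Δa| < 1e-12 after 4 iterations
sag = a·(cosh(S/(2a)) − 1) = 46.656147·(cosh(0.592494) − 1) = 8.431700
T_max/T_min = cosh(S/(2a)) = 1.180720

a=46.656 sag=8.432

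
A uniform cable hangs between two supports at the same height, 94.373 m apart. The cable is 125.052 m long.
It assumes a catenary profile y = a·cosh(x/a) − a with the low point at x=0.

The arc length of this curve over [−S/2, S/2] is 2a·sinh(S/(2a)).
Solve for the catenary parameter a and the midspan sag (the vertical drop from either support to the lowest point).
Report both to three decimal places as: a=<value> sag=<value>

seed: a₀ = √(S³/(24(L−S))) = √(94.373³/(24·30.679)) = 33.786672
iter 1: u=1.396601  f(a)=+3.135e+00  f'(a)=-2.196e+00  a ← 33.786672 − (+3.135e+00/-2.196e+00) = 35.214250
iter 2: u=1.339983  f(a)=+2.096e-01  f'(a)=-1.911e+00  a ← 35.214250 − (+2.096e-01/-1.911e+00) = 35.323938
iter 3: u=1.335822  f(a)=+1.086e-03  f'(a)=-1.891e+00  a ← 35.323938 − (+1.086e-03/-1.891e+00) = 35.324512
iter 4: u=1.335800  f(a)=+2.948e-08  f'(a)=-1.891e+00  a ← 35.324512 − (+2.948e-08/-1.891e+00) = 35.324512
iter 5: u=1.335800  f(a)=+2.842e-14  f'(a)=-1.891e+00  a ← 35.324512 − (+2.842e-14/-1.891e+00) = 35.324512
converged: |Δa| < 1e-12 after 5 iterations
sag = a·(cosh(S/(2a)) − 1) = 35.324512·(cosh(1.335800) − 1) = 36.489984
T_max/T_min = cosh(S/(2a)) = 2.032993

a=35.325 sag=36.490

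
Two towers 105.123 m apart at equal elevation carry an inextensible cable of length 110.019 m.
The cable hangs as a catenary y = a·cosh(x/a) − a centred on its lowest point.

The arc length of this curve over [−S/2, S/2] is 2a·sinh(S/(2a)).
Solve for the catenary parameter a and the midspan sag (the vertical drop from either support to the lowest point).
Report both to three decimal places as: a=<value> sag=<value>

a=100.118 sag=14.117

seed: a₀ = √(S³/(24(L−S))) = √(105.123³/(24·4.896)) = 99.430654
iter 1: u=0.528625  f(a)=+6.886e-02  f'(a)=-1.013e-01  a ← 99.430654 − (+6.886e-02/-1.013e-01) = 100.110731
iter 2: u=0.525034  f(a)=+7.129e-04  f'(a)=-9.917e-02  a ← 100.110731 − (+7.129e-04/-9.917e-02) = 100.117920
iter 3: u=0.524996  f(a)=+7.818e-08  f'(a)=-9.915e-02  a ← 100.117920 − (+7.818e-08/-9.915e-02) = 100.117920
iter 4: u=0.524996  f(a)=+1.421e-14  f'(a)=-9.915e-02  a ← 100.117920 − (+1.421e-14/-9.915e-02) = 100.117920
converged: |Δa| < 1e-12 after 4 iterations
sag = a·(cosh(S/(2a)) − 1) = 100.117920·(cosh(0.524996) − 1) = 14.117114
T_max/T_min = cosh(S/(2a)) = 1.141005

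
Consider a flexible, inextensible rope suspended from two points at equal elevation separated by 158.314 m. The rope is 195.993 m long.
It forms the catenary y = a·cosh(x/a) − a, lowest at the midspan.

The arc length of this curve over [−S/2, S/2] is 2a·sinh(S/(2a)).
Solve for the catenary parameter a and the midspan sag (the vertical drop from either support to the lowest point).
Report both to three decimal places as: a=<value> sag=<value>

seed: a₀ = √(S³/(24(L−S))) = √(158.314³/(24·37.679)) = 66.240512
iter 1: u=1.194994  f(a)=+2.784e+00  f'(a)=-1.309e+00  a ← 66.240512 − (+2.784e+00/-1.309e+00) = 68.367666
iter 2: u=1.157813  f(a)=+1.397e-01  f'(a)=-1.180e+00  a ← 68.367666 − (+1.397e-01/-1.180e+00) = 68.486039
iter 3: u=1.155812  f(a)=+3.931e-04  f'(a)=-1.174e+00  a ← 68.486039 − (+3.931e-04/-1.174e+00) = 68.486374
iter 4: u=1.155807  f(a)=+3.131e-09  f'(a)=-1.174e+00  a ← 68.486374 − (+3.131e-09/-1.174e+00) = 68.486374
iter 5: u=1.155807  f(a)=+2.842e-14  f'(a)=-1.174e+00  a ← 68.486374 − (+2.842e-14/-1.174e+00) = 68.486374
converged: |Δa| < 1e-12 after 5 iterations
sag = a·(cosh(S/(2a)) − 1) = 68.486374·(cosh(1.155807) − 1) = 51.069878
T_max/T_min = cosh(S/(2a)) = 1.745694

a=68.486 sag=51.070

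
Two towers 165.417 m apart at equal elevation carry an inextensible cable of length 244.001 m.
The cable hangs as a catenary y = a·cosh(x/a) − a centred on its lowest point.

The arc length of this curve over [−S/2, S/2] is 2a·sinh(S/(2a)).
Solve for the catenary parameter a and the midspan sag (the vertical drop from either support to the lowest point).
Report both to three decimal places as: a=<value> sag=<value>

a=52.157 sag=80.525

seed: a₀ = √(S³/(24(L−S))) = √(165.417³/(24·78.584)) = 48.988882
iter 1: u=1.688312  f(a)=+1.199e+01  f'(a)=-4.221e+00  a ← 48.988882 − (+1.199e+01/-4.221e+00) = 51.829698
iter 2: u=1.595774  f(a)=+1.122e+00  f'(a)=-3.465e+00  a ← 51.829698 − (+1.122e+00/-3.465e+00) = 52.153566
iter 3: u=1.585865  f(a)=+1.207e-02  f'(a)=-3.391e+00  a ← 52.153566 − (+1.207e-02/-3.391e+00) = 52.157125
iter 4: u=1.585757  f(a)=+1.429e-06  f'(a)=-3.390e+00  a ← 52.157125 − (+1.429e-06/-3.390e+00) = 52.157125
iter 5: u=1.585756  f(a)=+2.842e-14  f'(a)=-3.390e+00  a ← 52.157125 − (+2.842e-14/-3.390e+00) = 52.157125
converged: |Δa| < 1e-12 after 5 iterations
sag = a·(cosh(S/(2a)) − 1) = 52.157125·(cosh(1.585756) − 1) = 80.524779
T_max/T_min = cosh(S/(2a)) = 2.543888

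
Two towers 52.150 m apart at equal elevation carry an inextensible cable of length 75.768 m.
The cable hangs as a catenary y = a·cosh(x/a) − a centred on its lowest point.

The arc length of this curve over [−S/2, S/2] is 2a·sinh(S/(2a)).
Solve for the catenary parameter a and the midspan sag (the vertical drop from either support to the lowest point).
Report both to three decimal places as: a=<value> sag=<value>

a=16.797 sag=24.644

seed: a₀ = √(S³/(24(L−S))) = √(52.150³/(24·23.618)) = 15.818099
iter 1: u=1.648428  f(a)=+3.425e+00  f'(a)=-3.880e+00  a ← 15.818099 − (+3.425e+00/-3.880e+00) = 16.700598
iter 2: u=1.561321  f(a)=+3.075e-01  f'(a)=-3.212e+00  a ← 16.700598 − (+3.075e-01/-3.212e+00) = 16.796318
iter 3: u=1.552424  f(a)=+3.019e-03  f'(a)=-3.149e+00  a ← 16.796318 − (+3.019e-03/-3.149e+00) = 16.797277
iter 4: u=1.552335  f(a)=+2.973e-07  f'(a)=-3.149e+00  a ← 16.797277 − (+2.973e-07/-3.149e+00) = 16.797277
iter 5: u=1.552335  f(a)=-2.842e-14  f'(a)=-3.149e+00  a ← 16.797277 − (-2.842e-14/-3.149e+00) = 16.797277
converged: |Δa| < 1e-12 after 5 iterations
sag = a·(cosh(S/(2a)) − 1) = 16.797277·(cosh(1.552335) − 1) = 24.643596
T_max/T_min = cosh(S/(2a)) = 2.467119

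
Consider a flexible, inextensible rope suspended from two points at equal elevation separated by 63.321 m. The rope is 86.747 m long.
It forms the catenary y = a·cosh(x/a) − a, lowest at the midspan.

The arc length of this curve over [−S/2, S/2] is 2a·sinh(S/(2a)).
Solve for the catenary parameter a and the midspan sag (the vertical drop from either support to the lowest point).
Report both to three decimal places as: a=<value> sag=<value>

a=22.342 sag=26.448

seed: a₀ = √(S³/(24(L−S))) = √(63.321³/(24·23.426)) = 21.250393
iter 1: u=1.489878  f(a)=+2.742e+00  f'(a)=-2.735e+00  a ← 21.250393 − (+2.742e+00/-2.735e+00) = 22.252997
iter 2: u=1.422752  f(a)=+2.060e-01  f'(a)=-2.338e+00  a ← 22.252997 − (+2.060e-01/-2.338e+00) = 22.341103
iter 3: u=1.417141  f(a)=+1.371e-03  f'(a)=-2.307e+00  a ← 22.341103 − (+1.371e-03/-2.307e+00) = 22.341698
iter 4: u=1.417104  f(a)=+6.167e-08  f'(a)=-2.307e+00  a ← 22.341698 − (+6.167e-08/-2.307e+00) = 22.341698
iter 5: u=1.417104  f(a)=+1.421e-14  f'(a)=-2.307e+00  a ← 22.341698 − (+1.421e-14/-2.307e+00) = 22.341698
converged: |Δa| < 1e-12 after 5 iterations
sag = a·(cosh(S/(2a)) − 1) = 22.341698·(cosh(1.417104) − 1) = 26.447768
T_max/T_min = cosh(S/(2a)) = 2.183785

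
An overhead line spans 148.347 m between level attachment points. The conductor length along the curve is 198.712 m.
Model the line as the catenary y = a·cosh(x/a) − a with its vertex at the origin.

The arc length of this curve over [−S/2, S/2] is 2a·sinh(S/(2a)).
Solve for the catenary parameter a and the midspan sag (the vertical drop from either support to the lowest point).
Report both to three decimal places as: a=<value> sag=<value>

a=54.433 sag=58.857

seed: a₀ = √(S³/(24(L−S))) = √(148.347³/(24·50.365)) = 51.969449
iter 1: u=1.427252  f(a)=+5.386e+00  f'(a)=-2.363e+00  a ← 51.969449 − (+5.386e+00/-2.363e+00) = 54.248735
iter 2: u=1.367285  f(a)=+3.746e-01  f'(a)=-2.045e+00  a ← 54.248735 − (+3.746e-01/-2.045e+00) = 54.431936
iter 3: u=1.362683  f(a)=+2.111e-03  f'(a)=-2.022e+00  a ← 54.431936 − (+2.111e-03/-2.022e+00) = 54.432980
iter 4: u=1.362657  f(a)=+6.792e-08  f'(a)=-2.022e+00  a ← 54.432980 − (+6.792e-08/-2.022e+00) = 54.432980
iter 5: u=1.362657  f(a)=-2.842e-14  f'(a)=-2.022e+00  a ← 54.432980 − (-2.842e-14/-2.022e+00) = 54.432980
converged: |Δa| < 1e-12 after 5 iterations
sag = a·(cosh(S/(2a)) − 1) = 54.432980·(cosh(1.362657) − 1) = 58.856755
T_max/T_min = cosh(S/(2a)) = 2.081270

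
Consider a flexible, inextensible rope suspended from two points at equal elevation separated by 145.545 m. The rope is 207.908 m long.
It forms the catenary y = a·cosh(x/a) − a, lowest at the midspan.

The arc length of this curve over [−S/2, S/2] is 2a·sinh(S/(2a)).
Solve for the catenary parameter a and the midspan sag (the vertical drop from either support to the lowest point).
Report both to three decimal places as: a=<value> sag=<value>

a=48.057 sag=66.468

seed: a₀ = √(S³/(24(L−S))) = √(145.545³/(24·62.363)) = 45.386513
iter 1: u=1.603395  f(a)=+8.525e+00  f'(a)=-3.523e+00  a ← 45.386513 − (+8.525e+00/-3.523e+00) = 47.806579
iter 2: u=1.522228  f(a)=+7.293e-01  f'(a)=-2.943e+00  a ← 47.806579 − (+7.293e-01/-2.943e+00) = 48.054357
iter 3: u=1.514379  f(a)=+6.441e-03  f'(a)=-2.892e+00  a ← 48.054357 − (+6.441e-03/-2.892e+00) = 48.056584
iter 4: u=1.514309  f(a)=+5.122e-07  f'(a)=-2.891e+00  a ← 48.056584 − (+5.122e-07/-2.891e+00) = 48.056584
iter 5: u=1.514309  f(a)=+0.000e+00  f'(a)=-2.891e+00  a ← 48.056584 − (+0.000e+00/-2.891e+00) = 48.056584
converged: |Δa| < 1e-12 after 5 iterations
sag = a·(cosh(S/(2a)) − 1) = 48.056584·(cosh(1.514309) − 1) = 66.467952
T_max/T_min = cosh(S/(2a)) = 2.383119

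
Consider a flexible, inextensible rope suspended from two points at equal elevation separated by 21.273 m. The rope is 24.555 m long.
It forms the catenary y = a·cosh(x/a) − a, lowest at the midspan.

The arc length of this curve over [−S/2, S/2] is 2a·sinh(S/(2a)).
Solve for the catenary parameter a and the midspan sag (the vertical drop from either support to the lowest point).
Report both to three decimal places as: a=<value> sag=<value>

seed: a₀ = √(S³/(24(L−S))) = √(21.273³/(24·3.282)) = 11.055241
iter 1: u=0.962123  f(a)=+1.553e-01  f'(a)=-6.506e-01  a ← 11.055241 − (+1.553e-01/-6.506e-01) = 11.293953
iter 2: u=0.941787  f(a)=+5.172e-03  f'(a)=-6.079e-01  a ← 11.293953 − (+5.172e-03/-6.079e-01) = 11.302462
iter 3: u=0.941078  f(a)=+6.176e-06  f'(a)=-6.064e-01  a ← 11.302462 − (+6.176e-06/-6.064e-01) = 11.302472
iter 4: u=0.941077  f(a)=+8.828e-12  f'(a)=-6.064e-01  a ← 11.302472 − (+8.828e-12/-6.064e-01) = 11.302472
iter 5: u=0.941077  f(a)=+0.000e+00  f'(a)=-6.064e-01  a ← 11.302472 − (+0.000e+00/-6.064e-01) = 11.302472
converged: |Δa| < 1e-12 after 5 iterations
sag = a·(cosh(S/(2a)) − 1) = 11.302472·(cosh(0.941077) − 1) = 5.385334
T_max/T_min = cosh(S/(2a)) = 1.476474

a=11.302 sag=5.385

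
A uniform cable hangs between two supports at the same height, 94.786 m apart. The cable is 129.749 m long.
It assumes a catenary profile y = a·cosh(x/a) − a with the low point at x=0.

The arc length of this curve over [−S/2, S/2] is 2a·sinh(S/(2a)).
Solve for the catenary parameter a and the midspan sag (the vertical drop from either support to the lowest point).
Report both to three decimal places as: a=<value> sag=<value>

seed: a₀ = √(S³/(24(L−S))) = √(94.786³/(24·34.963)) = 31.857107
iter 1: u=1.487674  f(a)=+4.079e+00  f'(a)=-2.721e+00  a ← 31.857107 − (+4.079e+00/-2.721e+00) = 33.356388
iter 2: u=1.420807  f(a)=+3.056e-01  f'(a)=-2.327e+00  a ← 33.356388 − (+3.056e-01/-2.327e+00) = 33.487736
iter 3: u=1.415235  f(a)=+2.023e-03  f'(a)=-2.296e+00  a ← 33.487736 − (+2.023e-03/-2.296e+00) = 33.488617
iter 4: u=1.415197  f(a)=+8.995e-08  f'(a)=-2.296e+00  a ← 33.488617 − (+8.995e-08/-2.296e+00) = 33.488617
iter 5: u=1.415197  f(a)=+0.000e+00  f'(a)=-2.296e+00  a ← 33.488617 − (+0.000e+00/-2.296e+00) = 33.488617
converged: |Δa| < 1e-12 after 5 iterations
sag = a·(cosh(S/(2a)) − 1) = 33.488617·(cosh(1.415197) − 1) = 39.519521
T_max/T_min = cosh(S/(2a)) = 2.180088

a=33.489 sag=39.520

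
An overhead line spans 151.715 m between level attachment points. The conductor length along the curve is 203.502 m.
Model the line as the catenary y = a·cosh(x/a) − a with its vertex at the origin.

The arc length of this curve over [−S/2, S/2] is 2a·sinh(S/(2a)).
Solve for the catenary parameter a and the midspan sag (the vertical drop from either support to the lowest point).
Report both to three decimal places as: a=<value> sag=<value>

a=55.532 sag=60.387

seed: a₀ = √(S³/(24(L−S))) = √(151.715³/(24·51.787)) = 53.006214
iter 1: u=1.431106  f(a)=+5.569e+00  f'(a)=-2.385e+00  a ← 53.006214 − (+5.569e+00/-2.385e+00) = 55.341723
iter 2: u=1.370711  f(a)=+3.892e-01  f'(a)=-2.062e+00  a ← 55.341723 − (+3.892e-01/-2.062e+00) = 55.530497
iter 3: u=1.366051  f(a)=+2.217e-03  f'(a)=-2.038e+00  a ← 55.530497 − (+2.217e-03/-2.038e+00) = 55.531585
iter 4: u=1.366024  f(a)=+7.284e-08  f'(a)=-2.038e+00  a ← 55.531585 − (+7.284e-08/-2.038e+00) = 55.531585
iter 5: u=1.366024  f(a)=+0.000e+00  f'(a)=-2.038e+00  a ← 55.531585 − (+0.000e+00/-2.038e+00) = 55.531585
converged: |Δa| < 1e-12 after 5 iterations
sag = a·(cosh(S/(2a)) − 1) = 55.531585·(cosh(1.366024) − 1) = 60.386588
T_max/T_min = cosh(S/(2a)) = 2.087428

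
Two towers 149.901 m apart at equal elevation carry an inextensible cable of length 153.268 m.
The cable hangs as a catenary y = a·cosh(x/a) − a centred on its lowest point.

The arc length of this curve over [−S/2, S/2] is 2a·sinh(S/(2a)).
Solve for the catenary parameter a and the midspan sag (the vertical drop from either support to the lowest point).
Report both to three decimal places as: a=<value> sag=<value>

a=204.849 sag=13.865

seed: a₀ = √(S³/(24(L−S))) = √(149.901³/(24·3.367)) = 204.164212
iter 1: u=0.367109  f(a)=+2.276e-02  f'(a)=-3.343e-02  a ← 204.164212 − (+2.276e-02/-3.343e-02) = 204.845078
iter 2: u=0.365889  f(a)=+1.144e-04  f'(a)=-3.309e-02  a ← 204.845078 − (+1.144e-04/-3.309e-02) = 204.848533
iter 3: u=0.365883  f(a)=+2.920e-09  f'(a)=-3.309e-02  a ← 204.848533 − (+2.920e-09/-3.309e-02) = 204.848533
iter 4: u=0.365883  f(a)=+0.000e+00  f'(a)=-3.309e-02  a ← 204.848533 − (+0.000e+00/-3.309e-02) = 204.848533
converged: |Δa| < 1e-12 after 4 iterations
sag = a·(cosh(S/(2a)) − 1) = 204.848533·(cosh(0.365883) − 1) = 13.865187
T_max/T_min = cosh(S/(2a)) = 1.067685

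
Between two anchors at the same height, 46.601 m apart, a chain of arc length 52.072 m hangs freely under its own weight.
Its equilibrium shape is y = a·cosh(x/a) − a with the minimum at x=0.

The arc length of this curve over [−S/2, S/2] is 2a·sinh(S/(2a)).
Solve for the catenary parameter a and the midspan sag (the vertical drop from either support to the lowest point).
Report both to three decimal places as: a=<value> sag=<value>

a=28.238 sag=10.171

seed: a₀ = √(S³/(24(L−S))) = √(46.601³/(24·5.471)) = 27.762200
iter 1: u=0.839289  f(a)=+1.960e-01  f'(a)=-4.226e-01  a ← 27.762200 − (+1.960e-01/-4.226e-01) = 28.225882
iter 2: u=0.825501  f(a)=+5.017e-03  f'(a)=-4.012e-01  a ← 28.225882 − (+5.017e-03/-4.012e-01) = 28.238387
iter 3: u=0.825136  f(a)=+3.480e-06  f'(a)=-4.007e-01  a ← 28.238387 − (+3.480e-06/-4.007e-01) = 28.238395
iter 4: u=0.825135  f(a)=+1.677e-12  f'(a)=-4.007e-01  a ← 28.238395 − (+1.677e-12/-4.007e-01) = 28.238395
converged: |Δa| < 1e-12 after 4 iterations
sag = a·(cosh(S/(2a)) − 1) = 28.238395·(cosh(0.825135) − 1) = 10.170982
T_max/T_min = cosh(S/(2a)) = 1.360183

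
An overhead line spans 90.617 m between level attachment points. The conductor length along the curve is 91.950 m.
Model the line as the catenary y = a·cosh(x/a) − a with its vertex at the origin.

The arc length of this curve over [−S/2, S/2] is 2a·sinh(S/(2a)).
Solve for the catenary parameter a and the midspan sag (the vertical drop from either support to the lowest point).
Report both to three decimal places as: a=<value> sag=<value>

seed: a₀ = √(S³/(24(L−S))) = √(90.617³/(24·1.333)) = 152.508421
iter 1: u=0.297089  f(a)=+5.895e-03  f'(a)=-1.764e-02  a ← 152.508421 − (+5.895e-03/-1.764e-02) = 152.842685
iter 2: u=0.296439  f(a)=+1.944e-05  f'(a)=-1.752e-02  a ← 152.842685 − (+1.944e-05/-1.752e-02) = 152.843795
iter 3: u=0.296437  f(a)=+2.129e-10  f'(a)=-1.752e-02  a ← 152.843795 − (+2.129e-10/-1.752e-02) = 152.843795
iter 4: u=0.296437  f(a)=-1.421e-14  f'(a)=-1.752e-02  a ← 152.843795 − (-1.421e-14/-1.752e-02) = 152.843795
converged: |Δa| < 1e-12 after 4 iterations
sag = a·(cosh(S/(2a)) − 1) = 152.843795·(cosh(0.296437) − 1) = 6.764871
T_max/T_min = cosh(S/(2a)) = 1.044260

a=152.844 sag=6.765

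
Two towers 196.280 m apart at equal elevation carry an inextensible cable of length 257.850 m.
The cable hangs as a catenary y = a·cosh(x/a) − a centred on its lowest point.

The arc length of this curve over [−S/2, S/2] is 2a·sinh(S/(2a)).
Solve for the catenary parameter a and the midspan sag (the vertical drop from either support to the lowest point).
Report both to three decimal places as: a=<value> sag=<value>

a=74.685 sag=74.310

seed: a₀ = √(S³/(24(L−S))) = √(196.280³/(24·61.570)) = 71.535872
iter 1: u=1.371899  f(a)=+6.061e+00  f'(a)=-2.068e+00  a ← 71.535872 − (+6.061e+00/-2.068e+00) = 74.466668
iter 2: u=1.317905  f(a)=+3.924e-01  f'(a)=-1.808e+00  a ← 74.466668 − (+3.924e-01/-1.808e+00) = 74.683672
iter 3: u=1.314076  f(a)=+1.896e-03  f'(a)=-1.791e+00  a ← 74.683672 − (+1.896e-03/-1.791e+00) = 74.684731
iter 4: u=1.314057  f(a)=+4.476e-08  f'(a)=-1.791e+00  a ← 74.684731 − (+4.476e-08/-1.791e+00) = 74.684731
iter 5: u=1.314057  f(a)=+0.000e+00  f'(a)=-1.791e+00  a ← 74.684731 − (+0.000e+00/-1.791e+00) = 74.684731
converged: |Δa| < 1e-12 after 5 iterations
sag = a·(cosh(S/(2a)) − 1) = 74.684731·(cosh(1.314057) − 1) = 74.310117
T_max/T_min = cosh(S/(2a)) = 1.994984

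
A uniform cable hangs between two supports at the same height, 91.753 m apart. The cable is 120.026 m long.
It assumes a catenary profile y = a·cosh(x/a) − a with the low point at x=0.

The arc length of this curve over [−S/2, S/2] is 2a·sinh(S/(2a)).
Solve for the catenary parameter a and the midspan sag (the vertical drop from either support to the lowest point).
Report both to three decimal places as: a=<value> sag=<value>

a=35.200 sag=34.374

seed: a₀ = √(S³/(24(L−S))) = √(91.753³/(24·28.273)) = 33.739516
iter 1: u=1.359726  f(a)=+2.732e+00  f'(a)=-2.007e+00  a ← 33.739516 − (+2.732e+00/-2.007e+00) = 35.100602
iter 2: u=1.307000  f(a)=+1.740e-01  f'(a)=-1.759e+00  a ← 35.100602 − (+1.740e-01/-1.759e+00) = 35.199535
iter 3: u=1.303327  f(a)=+8.122e-04  f'(a)=-1.742e+00  a ← 35.199535 − (+8.122e-04/-1.742e+00) = 35.200001
iter 4: u=1.303310  f(a)=+1.788e-08  f'(a)=-1.742e+00  a ← 35.200001 − (+1.788e-08/-1.742e+00) = 35.200001
iter 5: u=1.303310  f(a)=-1.421e-14  f'(a)=-1.742e+00  a ← 35.200001 − (-1.421e-14/-1.742e+00) = 35.200001
converged: |Δa| < 1e-12 after 5 iterations
sag = a·(cosh(S/(2a)) − 1) = 35.200001·(cosh(1.303310) − 1) = 34.374421
T_max/T_min = cosh(S/(2a)) = 1.976546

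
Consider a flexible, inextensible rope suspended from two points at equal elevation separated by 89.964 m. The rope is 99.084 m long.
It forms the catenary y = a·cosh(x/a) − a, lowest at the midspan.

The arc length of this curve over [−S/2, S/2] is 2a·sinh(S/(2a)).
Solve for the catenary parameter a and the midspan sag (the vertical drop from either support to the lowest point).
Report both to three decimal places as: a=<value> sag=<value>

seed: a₀ = √(S³/(24(L−S))) = √(89.964³/(24·9.120)) = 57.676659
iter 1: u=0.779900  f(a)=+2.814e-01  f'(a)=-3.359e-01  a ← 57.676659 − (+2.814e-01/-3.359e-01) = 58.514428
iter 2: u=0.768733  f(a)=+6.249e-03  f'(a)=-3.211e-01  a ← 58.514428 − (+6.249e-03/-3.211e-01) = 58.533886
iter 3: u=0.768478  f(a)=+3.236e-06  f'(a)=-3.208e-01  a ← 58.533886 − (+3.236e-06/-3.208e-01) = 58.533896
iter 4: u=0.768478  f(a)=+8.811e-13  f'(a)=-3.208e-01  a ← 58.533896 − (+8.811e-13/-3.208e-01) = 58.533896
converged: |Δa| < 1e-12 after 4 iterations
sag = a·(cosh(S/(2a)) − 1) = 58.533896·(cosh(0.768478) − 1) = 18.151349
T_max/T_min = cosh(S/(2a)) = 1.310100

a=58.534 sag=18.151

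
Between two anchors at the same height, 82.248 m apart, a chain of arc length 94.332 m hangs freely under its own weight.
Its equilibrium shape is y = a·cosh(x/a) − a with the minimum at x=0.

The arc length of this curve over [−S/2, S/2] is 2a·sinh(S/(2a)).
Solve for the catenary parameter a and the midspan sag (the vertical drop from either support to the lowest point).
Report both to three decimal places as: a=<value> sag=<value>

seed: a₀ = √(S³/(24(L−S))) = √(82.248³/(24·12.084)) = 43.800295
iter 1: u=0.938898  f(a)=+5.439e-01  f'(a)=-6.020e-01  a ← 43.800295 − (+5.439e-01/-6.020e-01) = 44.703883
iter 2: u=0.919920  f(a)=+1.729e-02  f'(a)=-5.643e-01  a ← 44.703883 − (+1.729e-02/-5.643e-01) = 44.734521
iter 3: u=0.919290  f(a)=+1.873e-05  f'(a)=-5.630e-01  a ← 44.734521 − (+1.873e-05/-5.630e-01) = 44.734555
iter 4: u=0.919289  f(a)=+2.206e-11  f'(a)=-5.630e-01  a ← 44.734555 − (+2.206e-11/-5.630e-01) = 44.734555
converged: |Δa| < 1e-12 after 4 iterations
sag = a·(cosh(S/(2a)) − 1) = 44.734555·(cosh(0.919289) − 1) = 20.271691
T_max/T_min = cosh(S/(2a)) = 1.453155

a=44.735 sag=20.272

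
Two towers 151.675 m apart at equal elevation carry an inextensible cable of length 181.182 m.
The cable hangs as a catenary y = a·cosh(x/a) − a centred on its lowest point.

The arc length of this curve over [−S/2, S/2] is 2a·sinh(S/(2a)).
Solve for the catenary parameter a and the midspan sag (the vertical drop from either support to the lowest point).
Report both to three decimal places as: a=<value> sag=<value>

seed: a₀ = √(S³/(24(L−S))) = √(151.675³/(24·29.507)) = 70.194463
iter 1: u=1.080391  f(a)=+1.771e+00  f'(a)=-9.430e-01  a ← 70.194463 − (+1.771e+00/-9.430e-01) = 72.072166
iter 2: u=1.052244  f(a)=+7.354e-02  f'(a)=-8.662e-01  a ← 72.072166 − (+7.354e-02/-8.662e-01) = 72.157067
iter 3: u=1.051006  f(a)=+1.390e-04  f'(a)=-8.629e-01  a ← 72.157067 − (+1.390e-04/-8.629e-01) = 72.157228
iter 4: u=1.051004  f(a)=+4.988e-10  f'(a)=-8.629e-01  a ← 72.157228 − (+4.988e-10/-8.629e-01) = 72.157228
iter 5: u=1.051004  f(a)=+0.000e+00  f'(a)=-8.629e-01  a ← 72.157228 − (+0.000e+00/-8.629e-01) = 72.157228
converged: |Δa| < 1e-12 after 5 iterations
sag = a·(cosh(S/(2a)) − 1) = 72.157228·(cosh(1.051004) − 1) = 43.658983
T_max/T_min = cosh(S/(2a)) = 1.605054

a=72.157 sag=43.659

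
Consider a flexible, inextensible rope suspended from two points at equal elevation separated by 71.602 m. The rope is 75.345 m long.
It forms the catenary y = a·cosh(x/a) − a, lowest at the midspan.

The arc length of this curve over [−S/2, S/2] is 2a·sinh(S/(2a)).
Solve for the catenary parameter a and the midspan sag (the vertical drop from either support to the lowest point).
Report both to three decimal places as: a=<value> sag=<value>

seed: a₀ = √(S³/(24(L−S))) = √(71.602³/(24·3.743)) = 63.925215
iter 1: u=0.560045  f(a)=+5.914e-02  f'(a)=-1.208e-01  a ← 63.925215 − (+5.914e-02/-1.208e-01) = 64.414703
iter 2: u=0.555789  f(a)=+6.862e-04  f'(a)=-1.180e-01  a ← 64.414703 − (+6.862e-04/-1.180e-01) = 64.420516
iter 3: u=0.555739  f(a)=+9.477e-08  f'(a)=-1.180e-01  a ← 64.420516 − (+9.477e-08/-1.180e-01) = 64.420517
iter 4: u=0.555739  f(a)=-1.421e-14  f'(a)=-1.180e-01  a ← 64.420517 − (-1.421e-14/-1.180e-01) = 64.420517
converged: |Δa| < 1e-12 after 4 iterations
sag = a·(cosh(S/(2a)) − 1) = 64.420517·(cosh(0.555739) − 1) = 10.206692
T_max/T_min = cosh(S/(2a)) = 1.158439

a=64.421 sag=10.207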